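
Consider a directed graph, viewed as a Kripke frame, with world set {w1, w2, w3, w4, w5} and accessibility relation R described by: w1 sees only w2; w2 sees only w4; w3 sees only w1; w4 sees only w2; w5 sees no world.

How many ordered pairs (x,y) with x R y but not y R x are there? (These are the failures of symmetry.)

Enumerating: (w1,w2), (w3,w1).

2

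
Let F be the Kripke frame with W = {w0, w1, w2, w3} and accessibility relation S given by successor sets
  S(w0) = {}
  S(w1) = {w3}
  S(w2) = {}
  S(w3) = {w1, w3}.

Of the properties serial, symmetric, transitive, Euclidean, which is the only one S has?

symmetric

Serial: no — w0 has no S-successor.
Symmetric: yes — every pair in S has its reverse in S.
Transitive: no — w1 S w3 and w3 S w1, but not w1 S w1.
Euclidean: no — w3 S w1 and w3 S w1, but not w1 S w1.
Only symmetric holds.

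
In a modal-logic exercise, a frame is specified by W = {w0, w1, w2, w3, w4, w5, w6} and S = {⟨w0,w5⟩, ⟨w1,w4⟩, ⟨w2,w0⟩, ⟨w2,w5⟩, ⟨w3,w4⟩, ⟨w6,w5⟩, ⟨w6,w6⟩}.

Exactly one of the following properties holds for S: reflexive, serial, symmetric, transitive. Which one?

Reflexive: no — w0 is not related to itself.
Serial: no — w4 has no S-successor.
Symmetric: no — w0 S w5 but not w5 S w0.
Transitive: yes — every two-step S-path is closed by a direct edge.
Only transitive holds.

transitive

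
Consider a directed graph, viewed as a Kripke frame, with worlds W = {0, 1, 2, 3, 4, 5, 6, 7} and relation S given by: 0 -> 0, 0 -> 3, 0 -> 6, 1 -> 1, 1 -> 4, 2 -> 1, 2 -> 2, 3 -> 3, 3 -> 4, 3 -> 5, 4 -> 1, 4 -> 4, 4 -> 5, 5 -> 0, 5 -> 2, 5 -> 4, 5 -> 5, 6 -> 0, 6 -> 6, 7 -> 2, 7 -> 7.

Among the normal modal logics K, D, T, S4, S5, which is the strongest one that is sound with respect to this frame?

T

Serial (axiom D): yes — every world has a successor (e.g. 0 S 0).
Reflexive (axiom T): yes — every world is S-related to itself.
Transitive (axiom 4): no — 0 S 3 and 3 S 4, but not 0 S 4.
Euclidean (axiom 5): no — 0 S 3 and 0 S 6, but not 3 S 6.
So F validates K, D, T; S4 would additionally require S to be transitive. The strongest is T.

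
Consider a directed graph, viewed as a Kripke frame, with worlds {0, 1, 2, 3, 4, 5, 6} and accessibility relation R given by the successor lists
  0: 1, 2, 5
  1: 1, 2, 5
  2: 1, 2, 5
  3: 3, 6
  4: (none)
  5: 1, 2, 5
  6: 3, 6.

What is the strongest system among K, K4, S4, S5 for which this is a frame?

K4

Transitive (axiom 4): yes — every two-step R-path is closed by a direct edge.
Reflexive (axiom T): no — 0 is not related to itself.
Euclidean (axiom 5): yes — any two successors of a common world are R-related.
So F validates K, K4; S4 would additionally require R to be reflexive. The strongest is K4.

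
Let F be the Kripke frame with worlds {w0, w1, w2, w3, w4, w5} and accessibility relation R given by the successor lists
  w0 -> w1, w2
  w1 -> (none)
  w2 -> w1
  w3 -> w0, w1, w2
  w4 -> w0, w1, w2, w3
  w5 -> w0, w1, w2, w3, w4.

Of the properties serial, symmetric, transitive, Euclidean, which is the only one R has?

Serial: no — w1 has no R-successor.
Symmetric: no — w0 R w1 but not w1 R w0.
Transitive: yes — every two-step R-path is closed by a direct edge.
Euclidean: no — w0 R w1 and w0 R w2, but not w1 R w2.
Only transitive holds.

transitive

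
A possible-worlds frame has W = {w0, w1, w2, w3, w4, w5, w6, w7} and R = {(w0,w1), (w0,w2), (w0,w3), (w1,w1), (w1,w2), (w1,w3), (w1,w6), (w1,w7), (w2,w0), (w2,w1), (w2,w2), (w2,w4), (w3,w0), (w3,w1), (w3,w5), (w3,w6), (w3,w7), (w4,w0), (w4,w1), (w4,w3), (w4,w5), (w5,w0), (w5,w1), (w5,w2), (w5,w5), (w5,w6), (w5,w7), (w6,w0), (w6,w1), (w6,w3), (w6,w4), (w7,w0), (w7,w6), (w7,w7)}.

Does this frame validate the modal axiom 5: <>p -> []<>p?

The schema 5 characterises exactly the Euclidean frames.
Euclidean: no — w0 R w2 and w0 R w3, but not w2 R w3.

No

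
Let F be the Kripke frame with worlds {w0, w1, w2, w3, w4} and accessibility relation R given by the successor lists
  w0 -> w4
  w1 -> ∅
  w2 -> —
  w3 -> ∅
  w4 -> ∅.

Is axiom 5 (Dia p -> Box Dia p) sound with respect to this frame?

No

The schema 5 characterises exactly the Euclidean frames.
Euclidean: no — w0 R w4 and w0 R w4, but not w4 R w4.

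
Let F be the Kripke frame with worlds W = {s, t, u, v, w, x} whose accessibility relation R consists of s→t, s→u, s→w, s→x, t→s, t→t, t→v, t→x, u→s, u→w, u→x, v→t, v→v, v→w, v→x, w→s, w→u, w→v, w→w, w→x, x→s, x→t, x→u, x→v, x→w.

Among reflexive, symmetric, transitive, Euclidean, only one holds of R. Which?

Reflexive: no — s is not related to itself.
Symmetric: yes — every pair in R has its reverse in R.
Transitive: no — s R t and t R v, but not s R v.
Euclidean: no — s R t and s R u, but not t R u.
Only symmetric holds.

symmetric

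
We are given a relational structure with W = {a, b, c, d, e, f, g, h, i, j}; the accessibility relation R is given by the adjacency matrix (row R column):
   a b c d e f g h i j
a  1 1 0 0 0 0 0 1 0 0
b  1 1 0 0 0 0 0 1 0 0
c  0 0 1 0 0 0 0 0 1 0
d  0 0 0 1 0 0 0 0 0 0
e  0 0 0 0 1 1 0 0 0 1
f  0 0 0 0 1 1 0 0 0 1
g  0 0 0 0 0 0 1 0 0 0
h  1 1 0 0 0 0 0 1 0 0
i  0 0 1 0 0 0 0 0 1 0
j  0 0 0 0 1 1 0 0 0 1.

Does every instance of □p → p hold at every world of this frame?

Axiom T corresponds to the accessibility relation being reflexive.
Reflexive: yes — every world is R-related to itself.

Yes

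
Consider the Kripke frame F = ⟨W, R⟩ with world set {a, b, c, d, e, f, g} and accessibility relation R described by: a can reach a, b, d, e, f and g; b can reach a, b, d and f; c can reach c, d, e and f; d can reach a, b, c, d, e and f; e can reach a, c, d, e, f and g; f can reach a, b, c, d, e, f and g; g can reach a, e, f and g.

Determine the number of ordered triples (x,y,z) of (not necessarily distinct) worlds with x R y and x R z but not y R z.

30

Enumerating: (a,b,e), (a,b,g), (a,d,g), (a,e,b), (a,g,b), (a,g,d), (d,a,c), (d,b,c), (d,b,e), (d,c,a), (d,c,b), (d,e,b), … and 18 more.
Total: 30.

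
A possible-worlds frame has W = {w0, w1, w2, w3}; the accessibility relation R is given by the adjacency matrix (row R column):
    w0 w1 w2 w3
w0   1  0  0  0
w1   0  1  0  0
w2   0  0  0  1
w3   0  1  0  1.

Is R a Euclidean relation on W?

No

Euclidean: no — w3 R w1 and w3 R w3, but not w1 R w3.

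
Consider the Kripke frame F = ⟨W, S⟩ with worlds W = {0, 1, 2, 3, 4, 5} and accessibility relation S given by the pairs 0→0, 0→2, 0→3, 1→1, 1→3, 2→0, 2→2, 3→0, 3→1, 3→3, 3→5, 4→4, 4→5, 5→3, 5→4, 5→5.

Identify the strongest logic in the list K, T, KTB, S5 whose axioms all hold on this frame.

KTB

Reflexive (axiom T): yes — every world is S-related to itself.
Symmetric (axiom B): yes — every pair in S has its reverse in S.
Euclidean (axiom 5): no — 0 S 2 and 0 S 3, but not 2 S 3.
So F validates K, T, KTB; S5 would additionally require S to be Euclidean. The strongest is KTB.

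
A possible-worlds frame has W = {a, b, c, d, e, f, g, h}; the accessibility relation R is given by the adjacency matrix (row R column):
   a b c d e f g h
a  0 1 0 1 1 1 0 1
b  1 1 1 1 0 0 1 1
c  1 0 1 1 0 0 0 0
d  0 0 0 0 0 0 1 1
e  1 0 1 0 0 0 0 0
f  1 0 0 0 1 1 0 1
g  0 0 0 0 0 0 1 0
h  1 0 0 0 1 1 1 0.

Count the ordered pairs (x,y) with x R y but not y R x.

13

Enumerating: (a,d), (b,c), (b,d), (b,g), (b,h), (c,a), (c,d), (d,g), (d,h), (e,c), (f,e), (h,e), (h,g).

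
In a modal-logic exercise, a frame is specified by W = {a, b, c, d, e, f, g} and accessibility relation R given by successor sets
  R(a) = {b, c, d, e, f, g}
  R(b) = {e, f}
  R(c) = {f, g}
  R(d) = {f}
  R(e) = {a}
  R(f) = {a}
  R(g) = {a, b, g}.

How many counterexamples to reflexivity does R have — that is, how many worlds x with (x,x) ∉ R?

Enumerating: a, b, c, d, e, f.

6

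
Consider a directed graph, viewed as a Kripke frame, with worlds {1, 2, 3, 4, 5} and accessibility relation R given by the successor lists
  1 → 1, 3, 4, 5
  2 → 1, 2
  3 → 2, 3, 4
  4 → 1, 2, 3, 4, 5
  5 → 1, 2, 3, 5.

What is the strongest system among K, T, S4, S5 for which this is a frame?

T

Reflexive (axiom T): yes — every world is R-related to itself.
Transitive (axiom 4): no — 1 R 3 and 3 R 2, but not 1 R 2.
Euclidean (axiom 5): no — 1 R 3 and 1 R 5, but not 3 R 5.
So F validates K, T; S4 would additionally require R to be transitive. The strongest is T.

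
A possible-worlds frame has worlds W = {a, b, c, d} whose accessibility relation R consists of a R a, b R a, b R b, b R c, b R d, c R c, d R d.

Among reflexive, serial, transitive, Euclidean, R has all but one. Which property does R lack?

Euclidean

Reflexive: yes — every world is R-related to itself.
Serial: yes — every world has a successor (e.g. a R a).
Transitive: yes — every two-step R-path is closed by a direct edge.
Euclidean: no — b R a and b R c, but not a R c.
Only Euclidean fails.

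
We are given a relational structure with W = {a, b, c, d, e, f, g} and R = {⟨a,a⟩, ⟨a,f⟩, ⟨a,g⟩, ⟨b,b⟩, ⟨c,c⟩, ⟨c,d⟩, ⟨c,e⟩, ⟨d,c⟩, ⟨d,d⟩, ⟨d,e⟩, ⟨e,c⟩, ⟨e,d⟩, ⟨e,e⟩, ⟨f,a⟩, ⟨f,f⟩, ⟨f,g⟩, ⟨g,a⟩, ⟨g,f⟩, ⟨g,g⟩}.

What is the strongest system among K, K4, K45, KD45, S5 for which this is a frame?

Transitive (axiom 4): yes — every two-step R-path is closed by a direct edge.
Euclidean (axiom 5): yes — any two successors of a common world are R-related.
Serial (axiom D): yes — every world has a successor (e.g. a R a).
Reflexive (axiom T): yes — every world is R-related to itself.
So F validates K, K4, K45, KD45, S5. The strongest is S5.

S5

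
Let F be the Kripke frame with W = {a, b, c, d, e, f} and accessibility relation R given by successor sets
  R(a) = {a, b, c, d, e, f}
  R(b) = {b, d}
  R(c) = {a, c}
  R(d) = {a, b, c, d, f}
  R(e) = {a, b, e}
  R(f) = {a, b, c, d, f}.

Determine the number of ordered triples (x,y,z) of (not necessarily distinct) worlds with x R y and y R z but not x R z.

13

Enumerating: (b,d,a), (b,d,c), (b,d,f), (c,a,b), (c,a,d), (c,a,e), (c,a,f), (d,a,e), (e,a,c), (e,a,d), (e,a,f), (e,b,d), (f,a,e).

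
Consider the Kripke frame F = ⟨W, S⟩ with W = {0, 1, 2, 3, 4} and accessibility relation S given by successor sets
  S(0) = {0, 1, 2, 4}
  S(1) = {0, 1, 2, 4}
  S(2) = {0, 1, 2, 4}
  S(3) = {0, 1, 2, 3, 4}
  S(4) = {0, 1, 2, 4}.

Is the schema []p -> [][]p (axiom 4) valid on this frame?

By correspondence theory, 4 is valid on a frame iff S is transitive.
Transitive: yes — every two-step S-path is closed by a direct edge.

Yes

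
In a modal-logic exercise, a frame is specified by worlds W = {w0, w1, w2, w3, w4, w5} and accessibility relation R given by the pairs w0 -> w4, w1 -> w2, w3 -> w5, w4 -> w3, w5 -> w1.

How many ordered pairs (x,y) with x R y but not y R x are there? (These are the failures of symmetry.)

5

Enumerating: (w0,w4), (w1,w2), (w3,w5), (w4,w3), (w5,w1).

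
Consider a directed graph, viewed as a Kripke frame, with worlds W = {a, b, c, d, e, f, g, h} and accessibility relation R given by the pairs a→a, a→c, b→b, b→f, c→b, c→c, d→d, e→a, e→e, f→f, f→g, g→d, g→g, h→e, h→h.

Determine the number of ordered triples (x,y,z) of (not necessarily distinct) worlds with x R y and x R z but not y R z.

7

Enumerating: (a,c,a), (b,f,b), (c,b,c), (e,a,e), (f,g,f), (g,d,g), (h,e,h).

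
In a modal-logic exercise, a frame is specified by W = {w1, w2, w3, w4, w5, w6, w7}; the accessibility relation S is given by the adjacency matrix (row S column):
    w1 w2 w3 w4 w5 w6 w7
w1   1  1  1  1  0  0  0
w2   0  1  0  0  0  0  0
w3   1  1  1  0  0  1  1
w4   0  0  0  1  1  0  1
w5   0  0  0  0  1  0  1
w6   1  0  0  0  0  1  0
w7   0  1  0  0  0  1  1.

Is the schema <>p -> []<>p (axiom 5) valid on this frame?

No

By correspondence theory, 5 is valid on a frame iff S is Euclidean.
Euclidean: no — w1 S w2 and w1 S w3, but not w2 S w3.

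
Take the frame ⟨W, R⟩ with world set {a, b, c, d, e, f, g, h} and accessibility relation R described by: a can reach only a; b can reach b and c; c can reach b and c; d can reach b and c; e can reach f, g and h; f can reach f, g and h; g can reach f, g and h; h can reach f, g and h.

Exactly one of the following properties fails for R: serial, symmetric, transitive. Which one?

Serial: yes — every world has a successor (e.g. a R a).
Symmetric: no — d R b but not b R d.
Transitive: yes — every two-step R-path is closed by a direct edge.
Only symmetric fails.

symmetric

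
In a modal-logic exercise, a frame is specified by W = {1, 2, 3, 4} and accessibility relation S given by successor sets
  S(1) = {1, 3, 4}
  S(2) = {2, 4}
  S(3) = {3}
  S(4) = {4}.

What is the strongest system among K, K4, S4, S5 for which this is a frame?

Transitive (axiom 4): yes — every two-step S-path is closed by a direct edge.
Reflexive (axiom T): yes — every world is S-related to itself.
Euclidean (axiom 5): no — 1 S 3 and 1 S 4, but not 3 S 4.
So F validates K, K4, S4; S5 would additionally require S to be Euclidean. The strongest is S4.

S4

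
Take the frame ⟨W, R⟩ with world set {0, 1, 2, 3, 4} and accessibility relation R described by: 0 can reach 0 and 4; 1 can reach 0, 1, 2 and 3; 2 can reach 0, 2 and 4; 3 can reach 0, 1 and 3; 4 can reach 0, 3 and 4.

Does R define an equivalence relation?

No

Reflexive: yes — every world is R-related to itself.
Symmetric: no — 1 R 0 but not 0 R 1.
Transitive: no — 0 R 4 and 4 R 3, but not 0 R 3.
So R is not an equivalence relation.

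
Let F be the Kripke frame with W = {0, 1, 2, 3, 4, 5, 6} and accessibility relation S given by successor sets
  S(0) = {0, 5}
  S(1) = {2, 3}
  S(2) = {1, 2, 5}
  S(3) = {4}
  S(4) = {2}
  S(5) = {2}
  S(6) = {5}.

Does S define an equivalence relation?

Reflexive: no — 1 is not related to itself.
Symmetric: no — 0 S 5 but not 5 S 0.
Transitive: no — 0 S 5 and 5 S 2, but not 0 S 2.
So S is not an equivalence relation.

No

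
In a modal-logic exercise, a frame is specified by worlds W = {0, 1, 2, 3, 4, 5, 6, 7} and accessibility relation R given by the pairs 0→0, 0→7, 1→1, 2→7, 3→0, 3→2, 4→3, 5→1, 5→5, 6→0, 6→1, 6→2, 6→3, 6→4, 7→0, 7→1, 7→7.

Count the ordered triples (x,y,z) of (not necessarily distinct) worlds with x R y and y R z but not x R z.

Enumerating: (0,7,1), (2,7,0), (2,7,1), (3,0,7), (3,2,7), (4,3,0), (4,3,2), (6,0,7), (6,2,7).

9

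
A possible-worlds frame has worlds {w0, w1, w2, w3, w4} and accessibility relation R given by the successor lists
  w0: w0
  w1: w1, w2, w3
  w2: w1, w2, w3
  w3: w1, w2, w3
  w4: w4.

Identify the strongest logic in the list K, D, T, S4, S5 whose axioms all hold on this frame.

Serial (axiom D): yes — every world has a successor (e.g. w0 R w0).
Reflexive (axiom T): yes — every world is R-related to itself.
Transitive (axiom 4): yes — every two-step R-path is closed by a direct edge.
Euclidean (axiom 5): yes — any two successors of a common world are R-related.
So F validates K, D, T, S4, S5. The strongest is S5.

S5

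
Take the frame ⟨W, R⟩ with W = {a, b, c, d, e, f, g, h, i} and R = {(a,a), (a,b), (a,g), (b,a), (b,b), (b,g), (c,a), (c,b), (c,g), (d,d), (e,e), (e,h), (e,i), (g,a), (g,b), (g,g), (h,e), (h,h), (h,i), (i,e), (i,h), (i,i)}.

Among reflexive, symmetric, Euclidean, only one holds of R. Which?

Reflexive: no — c is not related to itself.
Symmetric: no — c R a but not a R c.
Euclidean: yes — any two successors of a common world are R-related.
Only Euclidean holds.

Euclidean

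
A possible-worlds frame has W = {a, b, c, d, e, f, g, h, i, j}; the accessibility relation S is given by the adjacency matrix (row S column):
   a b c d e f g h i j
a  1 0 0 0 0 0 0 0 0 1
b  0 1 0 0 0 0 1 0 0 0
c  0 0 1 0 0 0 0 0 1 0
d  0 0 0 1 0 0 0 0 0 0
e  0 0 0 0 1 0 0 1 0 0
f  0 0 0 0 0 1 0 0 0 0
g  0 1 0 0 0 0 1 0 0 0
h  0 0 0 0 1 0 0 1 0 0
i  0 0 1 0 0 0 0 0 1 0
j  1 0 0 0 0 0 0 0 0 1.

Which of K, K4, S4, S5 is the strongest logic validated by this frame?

S5

Transitive (axiom 4): yes — every two-step S-path is closed by a direct edge.
Reflexive (axiom T): yes — every world is S-related to itself.
Euclidean (axiom 5): yes — any two successors of a common world are S-related.
So F validates K, K4, S4, S5. The strongest is S5.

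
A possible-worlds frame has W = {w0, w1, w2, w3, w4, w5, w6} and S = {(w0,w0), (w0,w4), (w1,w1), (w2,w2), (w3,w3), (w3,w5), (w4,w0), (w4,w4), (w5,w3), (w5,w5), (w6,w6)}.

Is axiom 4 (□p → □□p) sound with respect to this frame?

Yes

The schema 4 characterises exactly the transitive frames.
Transitive: yes — every two-step S-path is closed by a direct edge.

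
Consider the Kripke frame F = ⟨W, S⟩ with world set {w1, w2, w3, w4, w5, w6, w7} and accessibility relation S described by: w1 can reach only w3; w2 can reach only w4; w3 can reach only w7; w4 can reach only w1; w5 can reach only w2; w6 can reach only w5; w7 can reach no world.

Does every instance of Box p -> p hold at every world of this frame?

No

By correspondence theory, T is valid on a frame iff S is reflexive.
Reflexive: no — w1 is not related to itself.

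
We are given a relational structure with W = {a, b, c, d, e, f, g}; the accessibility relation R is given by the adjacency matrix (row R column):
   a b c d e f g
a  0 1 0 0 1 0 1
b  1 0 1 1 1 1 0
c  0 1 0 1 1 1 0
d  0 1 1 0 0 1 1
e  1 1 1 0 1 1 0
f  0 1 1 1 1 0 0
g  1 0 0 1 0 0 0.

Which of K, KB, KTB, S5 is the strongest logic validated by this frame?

Symmetric (axiom B): yes — every pair in R has its reverse in R.
Reflexive (axiom T): no — a is not related to itself.
Euclidean (axiom 5): no — a R b and a R g, but not b R g.
So F validates K, KB; KTB would additionally require R to be reflexive. The strongest is KB.

KB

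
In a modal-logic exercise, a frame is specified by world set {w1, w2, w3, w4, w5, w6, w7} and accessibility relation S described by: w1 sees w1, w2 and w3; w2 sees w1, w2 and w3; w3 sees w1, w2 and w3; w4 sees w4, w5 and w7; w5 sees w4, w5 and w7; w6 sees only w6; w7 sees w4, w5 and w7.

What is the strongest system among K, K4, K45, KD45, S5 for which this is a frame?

S5

Transitive (axiom 4): yes — every two-step S-path is closed by a direct edge.
Euclidean (axiom 5): yes — any two successors of a common world are S-related.
Serial (axiom D): yes — every world has a successor (e.g. w1 S w1).
Reflexive (axiom T): yes — every world is S-related to itself.
So F validates K, K4, K45, KD45, S5. The strongest is S5.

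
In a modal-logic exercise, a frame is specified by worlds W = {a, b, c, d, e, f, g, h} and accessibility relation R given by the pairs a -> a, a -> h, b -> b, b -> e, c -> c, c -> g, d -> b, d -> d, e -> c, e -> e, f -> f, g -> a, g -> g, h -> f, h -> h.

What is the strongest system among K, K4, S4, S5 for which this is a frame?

K

Transitive (axiom 4): no — a R h and h R f, but not a R f.
Reflexive (axiom T): yes — every world is R-related to itself.
Euclidean (axiom 5): no — a R h and a R a, but not h R a.
So F validates K; K4 would additionally require R to be transitive. The strongest is K.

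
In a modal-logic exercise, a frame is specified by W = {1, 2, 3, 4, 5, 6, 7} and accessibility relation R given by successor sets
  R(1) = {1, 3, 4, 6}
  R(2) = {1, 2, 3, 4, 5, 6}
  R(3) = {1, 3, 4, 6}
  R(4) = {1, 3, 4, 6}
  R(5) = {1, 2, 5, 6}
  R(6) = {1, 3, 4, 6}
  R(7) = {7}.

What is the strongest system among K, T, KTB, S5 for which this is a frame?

Reflexive (axiom T): yes — every world is R-related to itself.
Symmetric (axiom B): no — 2 R 1 but not 1 R 2.
Euclidean (axiom 5): no — 2 R 1 and 2 R 5, but not 1 R 5.
So F validates K, T; KTB would additionally require R to be symmetric. The strongest is T.

T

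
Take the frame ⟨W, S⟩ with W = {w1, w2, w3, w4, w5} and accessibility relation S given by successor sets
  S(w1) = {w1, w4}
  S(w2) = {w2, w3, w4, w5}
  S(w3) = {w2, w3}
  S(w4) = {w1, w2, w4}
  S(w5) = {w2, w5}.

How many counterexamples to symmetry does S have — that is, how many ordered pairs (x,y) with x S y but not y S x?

S is symmetric; there are no such tuples.

0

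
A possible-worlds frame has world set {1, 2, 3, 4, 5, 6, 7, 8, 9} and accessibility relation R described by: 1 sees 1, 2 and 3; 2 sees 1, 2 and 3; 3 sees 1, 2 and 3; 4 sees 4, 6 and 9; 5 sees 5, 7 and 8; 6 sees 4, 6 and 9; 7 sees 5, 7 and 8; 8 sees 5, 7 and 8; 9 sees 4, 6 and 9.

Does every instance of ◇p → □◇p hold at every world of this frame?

The schema 5 characterises exactly the Euclidean frames.
Euclidean: yes — any two successors of a common world are R-related.

Yes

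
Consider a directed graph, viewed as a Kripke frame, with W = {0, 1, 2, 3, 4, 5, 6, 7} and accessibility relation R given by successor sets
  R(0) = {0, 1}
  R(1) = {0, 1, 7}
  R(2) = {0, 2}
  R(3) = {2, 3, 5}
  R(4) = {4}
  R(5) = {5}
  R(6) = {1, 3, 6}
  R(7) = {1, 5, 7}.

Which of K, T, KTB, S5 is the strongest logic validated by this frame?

Reflexive (axiom T): yes — every world is R-related to itself.
Symmetric (axiom B): no — 2 R 0 but not 0 R 2.
Euclidean (axiom 5): no — 1 R 0 and 1 R 7, but not 0 R 7.
So F validates K, T; KTB would additionally require R to be symmetric. The strongest is T.

T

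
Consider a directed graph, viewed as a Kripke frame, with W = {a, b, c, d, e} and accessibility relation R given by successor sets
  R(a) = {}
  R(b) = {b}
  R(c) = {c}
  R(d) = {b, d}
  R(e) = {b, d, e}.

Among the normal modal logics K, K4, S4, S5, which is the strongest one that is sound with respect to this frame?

K4

Transitive (axiom 4): yes — every two-step R-path is closed by a direct edge.
Reflexive (axiom T): no — a is not related to itself.
Euclidean (axiom 5): no — e R b and e R d, but not b R d.
So F validates K, K4; S4 would additionally require R to be reflexive. The strongest is K4.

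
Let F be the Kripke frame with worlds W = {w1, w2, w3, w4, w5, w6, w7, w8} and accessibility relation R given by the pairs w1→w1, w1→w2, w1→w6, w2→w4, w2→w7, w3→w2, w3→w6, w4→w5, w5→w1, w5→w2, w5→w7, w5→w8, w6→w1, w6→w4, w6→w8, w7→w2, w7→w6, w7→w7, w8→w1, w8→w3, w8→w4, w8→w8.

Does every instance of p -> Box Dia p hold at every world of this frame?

The schema B characterises exactly the symmetric frames.
Symmetric: no — w1 R w2 but not w2 R w1.

No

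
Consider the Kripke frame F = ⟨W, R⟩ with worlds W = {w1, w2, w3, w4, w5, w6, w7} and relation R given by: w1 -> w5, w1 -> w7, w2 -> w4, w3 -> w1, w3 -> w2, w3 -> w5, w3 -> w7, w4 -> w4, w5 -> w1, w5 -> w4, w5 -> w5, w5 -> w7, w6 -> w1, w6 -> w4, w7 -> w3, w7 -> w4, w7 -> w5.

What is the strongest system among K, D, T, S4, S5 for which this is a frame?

D

Serial (axiom D): yes — every world has a successor (e.g. w1 R w5).
Reflexive (axiom T): no — w1 is not related to itself.
Transitive (axiom 4): no — w1 R w5 and w5 R w4, but not w1 R w4.
Euclidean (axiom 5): no — w3 R w1 and w3 R w2, but not w1 R w2.
So F validates K, D; T would additionally require R to be reflexive. The strongest is D.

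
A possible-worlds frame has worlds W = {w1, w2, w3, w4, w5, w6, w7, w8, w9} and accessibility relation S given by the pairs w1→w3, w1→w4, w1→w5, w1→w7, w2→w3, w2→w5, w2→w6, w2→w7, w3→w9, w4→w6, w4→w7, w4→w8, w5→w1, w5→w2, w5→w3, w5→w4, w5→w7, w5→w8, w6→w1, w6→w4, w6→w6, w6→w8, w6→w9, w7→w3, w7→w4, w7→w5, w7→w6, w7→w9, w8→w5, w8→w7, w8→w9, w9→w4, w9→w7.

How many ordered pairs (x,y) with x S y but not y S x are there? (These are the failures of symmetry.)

Enumerating: (w1,w3), (w1,w4), (w1,w7), (w2,w3), (w2,w6), (w2,w7), (w3,w9), (w4,w8), (w5,w3), (w5,w4), (w6,w1), (w6,w8), (w6,w9), (w7,w3), (w7,w6), (w8,w7), (w8,w9), (w9,w4).

18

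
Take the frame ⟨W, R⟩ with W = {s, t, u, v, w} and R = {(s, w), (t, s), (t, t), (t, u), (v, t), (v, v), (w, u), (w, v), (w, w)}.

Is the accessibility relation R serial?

No

Serial: no — u has no R-successor.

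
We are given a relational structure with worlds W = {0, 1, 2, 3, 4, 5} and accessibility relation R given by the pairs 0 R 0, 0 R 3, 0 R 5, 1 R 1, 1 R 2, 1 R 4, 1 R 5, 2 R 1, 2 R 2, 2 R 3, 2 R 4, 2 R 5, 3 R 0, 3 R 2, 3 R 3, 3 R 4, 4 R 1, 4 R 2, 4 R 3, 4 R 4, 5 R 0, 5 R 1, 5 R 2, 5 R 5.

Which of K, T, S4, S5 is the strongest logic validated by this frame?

T

Reflexive (axiom T): yes — every world is R-related to itself.
Transitive (axiom 4): no — 0 R 3 and 3 R 2, but not 0 R 2.
Euclidean (axiom 5): no — 0 R 3 and 0 R 5, but not 3 R 5.
So F validates K, T; S4 would additionally require R to be transitive. The strongest is T.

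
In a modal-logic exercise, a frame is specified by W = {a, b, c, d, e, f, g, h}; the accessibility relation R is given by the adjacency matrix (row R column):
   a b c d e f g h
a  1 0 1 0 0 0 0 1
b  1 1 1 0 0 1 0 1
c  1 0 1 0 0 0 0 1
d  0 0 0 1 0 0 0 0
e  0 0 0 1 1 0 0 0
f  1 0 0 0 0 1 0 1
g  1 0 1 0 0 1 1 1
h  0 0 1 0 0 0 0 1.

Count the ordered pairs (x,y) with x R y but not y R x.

12

Enumerating: (a,h), (b,a), (b,c), (b,f), (b,h), (e,d), (f,a), (f,h), (g,a), (g,c), (g,f), (g,h).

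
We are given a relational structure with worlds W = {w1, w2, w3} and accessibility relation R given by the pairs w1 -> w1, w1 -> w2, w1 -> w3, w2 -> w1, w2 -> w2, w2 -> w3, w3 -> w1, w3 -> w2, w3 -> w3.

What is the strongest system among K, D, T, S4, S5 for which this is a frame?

S5

Serial (axiom D): yes — every world has a successor (e.g. w1 R w1).
Reflexive (axiom T): yes — every world is R-related to itself.
Transitive (axiom 4): yes — every two-step R-path is closed by a direct edge.
Euclidean (axiom 5): yes — any two successors of a common world are R-related.
So F validates K, D, T, S4, S5. The strongest is S5.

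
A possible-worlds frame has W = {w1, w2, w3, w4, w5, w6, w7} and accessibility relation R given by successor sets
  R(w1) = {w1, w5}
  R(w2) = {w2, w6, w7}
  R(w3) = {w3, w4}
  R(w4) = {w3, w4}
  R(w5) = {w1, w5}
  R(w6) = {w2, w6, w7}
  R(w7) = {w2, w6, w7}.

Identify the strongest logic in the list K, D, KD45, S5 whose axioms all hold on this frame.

S5

Serial (axiom D): yes — every world has a successor (e.g. w1 R w1).
Euclidean (axiom 5): yes — any two successors of a common world are R-related.
Transitive (axiom 4): yes — every two-step R-path is closed by a direct edge.
Reflexive (axiom T): yes — every world is R-related to itself.
So F validates K, D, KD45, S5. The strongest is S5.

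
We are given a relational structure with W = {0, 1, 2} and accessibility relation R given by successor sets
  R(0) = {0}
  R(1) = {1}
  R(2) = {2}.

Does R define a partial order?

Reflexive: yes — every world is R-related to itself.
Transitive: yes — every two-step R-path is closed by a direct edge.
Antisymmetric: yes — no distinct pair is related both ways.
So R is a partial order.

Yes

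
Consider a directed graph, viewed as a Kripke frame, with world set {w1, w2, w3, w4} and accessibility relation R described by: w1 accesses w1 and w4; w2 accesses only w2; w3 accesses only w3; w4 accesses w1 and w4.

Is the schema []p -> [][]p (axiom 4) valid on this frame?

Yes

By correspondence theory, 4 is valid on a frame iff R is transitive.
Transitive: yes — every two-step R-path is closed by a direct edge.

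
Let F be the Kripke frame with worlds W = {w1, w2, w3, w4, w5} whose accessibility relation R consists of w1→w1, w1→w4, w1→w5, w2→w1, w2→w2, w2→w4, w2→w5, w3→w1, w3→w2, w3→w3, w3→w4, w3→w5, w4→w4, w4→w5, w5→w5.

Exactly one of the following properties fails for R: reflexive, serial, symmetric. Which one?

Reflexive: yes — every world is R-related to itself.
Serial: yes — every world has a successor (e.g. w1 R w1).
Symmetric: no — w1 R w4 but not w4 R w1.
Only symmetric fails.

symmetric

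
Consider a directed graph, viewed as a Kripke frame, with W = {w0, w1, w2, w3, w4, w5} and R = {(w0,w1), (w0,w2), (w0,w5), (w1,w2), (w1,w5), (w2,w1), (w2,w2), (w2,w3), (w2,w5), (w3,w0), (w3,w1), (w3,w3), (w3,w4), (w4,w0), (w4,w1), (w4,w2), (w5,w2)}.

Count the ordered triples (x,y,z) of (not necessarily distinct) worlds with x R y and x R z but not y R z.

Enumerating: (w0,w1,w1), (w0,w5,w1), (w0,w5,w5), (w1,w5,w5), (w2,w1,w1), (w2,w1,w3), (w2,w3,w2), (w2,w3,w5), (w2,w5,w1), (w2,w5,w3), (w2,w5,w5), (w3,w0,w0), … and 12 more.
Total: 24.

24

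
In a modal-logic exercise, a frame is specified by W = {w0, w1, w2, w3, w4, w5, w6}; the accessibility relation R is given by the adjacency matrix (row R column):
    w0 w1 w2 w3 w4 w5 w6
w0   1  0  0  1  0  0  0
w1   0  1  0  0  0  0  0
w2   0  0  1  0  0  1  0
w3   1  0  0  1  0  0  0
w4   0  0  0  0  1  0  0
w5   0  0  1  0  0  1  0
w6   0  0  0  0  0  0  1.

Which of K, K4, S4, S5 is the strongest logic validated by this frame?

Transitive (axiom 4): yes — every two-step R-path is closed by a direct edge.
Reflexive (axiom T): yes — every world is R-related to itself.
Euclidean (axiom 5): yes — any two successors of a common world are R-related.
So F validates K, K4, S4, S5. The strongest is S5.

S5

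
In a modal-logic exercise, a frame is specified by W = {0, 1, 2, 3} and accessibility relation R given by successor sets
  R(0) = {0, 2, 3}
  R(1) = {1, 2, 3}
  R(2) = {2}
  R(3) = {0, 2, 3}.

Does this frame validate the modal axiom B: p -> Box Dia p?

Axiom B corresponds to the accessibility relation being symmetric.
Symmetric: no — 0 R 2 but not 2 R 0.

No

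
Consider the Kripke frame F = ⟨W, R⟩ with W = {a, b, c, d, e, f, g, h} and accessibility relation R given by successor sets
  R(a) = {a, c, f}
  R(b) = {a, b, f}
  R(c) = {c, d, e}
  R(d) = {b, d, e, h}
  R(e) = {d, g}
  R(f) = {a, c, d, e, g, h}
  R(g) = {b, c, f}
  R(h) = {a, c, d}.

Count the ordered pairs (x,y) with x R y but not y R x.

15

Enumerating: (a,c), (b,a), (b,f), (c,d), (c,e), (d,b), (e,g), (f,c), (f,d), (f,e), (f,h), (g,b), (g,c), (h,a), (h,c).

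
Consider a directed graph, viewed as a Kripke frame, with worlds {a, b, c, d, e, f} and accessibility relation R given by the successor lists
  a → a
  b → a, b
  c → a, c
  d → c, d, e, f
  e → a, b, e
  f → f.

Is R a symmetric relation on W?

Symmetric: no — b R a but not a R b.

No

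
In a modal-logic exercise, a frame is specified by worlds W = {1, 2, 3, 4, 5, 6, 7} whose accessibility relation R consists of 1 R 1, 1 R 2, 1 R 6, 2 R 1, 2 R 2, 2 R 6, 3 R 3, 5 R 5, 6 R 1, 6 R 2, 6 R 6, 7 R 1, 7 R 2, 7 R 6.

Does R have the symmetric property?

No

Symmetric: no — 7 R 1 but not 1 R 7.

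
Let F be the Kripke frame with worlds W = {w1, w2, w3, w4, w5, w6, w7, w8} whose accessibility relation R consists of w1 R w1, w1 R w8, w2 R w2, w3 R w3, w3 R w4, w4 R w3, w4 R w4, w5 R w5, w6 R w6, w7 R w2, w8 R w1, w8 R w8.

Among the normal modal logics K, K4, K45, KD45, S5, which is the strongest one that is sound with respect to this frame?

KD45

Transitive (axiom 4): yes — every two-step R-path is closed by a direct edge.
Euclidean (axiom 5): yes — any two successors of a common world are R-related.
Serial (axiom D): yes — every world has a successor (e.g. w1 R w1).
Reflexive (axiom T): no — w7 is not related to itself.
So F validates K, K4, K45, KD45; S5 would additionally require R to be reflexive. The strongest is KD45.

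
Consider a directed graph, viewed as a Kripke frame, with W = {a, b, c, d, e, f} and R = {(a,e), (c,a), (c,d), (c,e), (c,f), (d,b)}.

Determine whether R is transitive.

Transitive: no — c R d and d R b, but not c R b.

No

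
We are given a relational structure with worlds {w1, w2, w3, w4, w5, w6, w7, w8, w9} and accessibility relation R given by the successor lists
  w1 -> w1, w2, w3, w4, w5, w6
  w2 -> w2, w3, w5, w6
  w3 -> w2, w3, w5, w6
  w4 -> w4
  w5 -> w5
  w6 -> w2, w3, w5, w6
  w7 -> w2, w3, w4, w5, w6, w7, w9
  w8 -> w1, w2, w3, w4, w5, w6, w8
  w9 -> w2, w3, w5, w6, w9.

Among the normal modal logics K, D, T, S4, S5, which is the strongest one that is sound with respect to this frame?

Serial (axiom D): yes — every world has a successor (e.g. w1 R w1).
Reflexive (axiom T): yes — every world is R-related to itself.
Transitive (axiom 4): yes — every two-step R-path is closed by a direct edge.
Euclidean (axiom 5): no — w1 R w2 and w1 R w4, but not w2 R w4.
So F validates K, D, T, S4; S5 would additionally require R to be Euclidean. The strongest is S4.

S4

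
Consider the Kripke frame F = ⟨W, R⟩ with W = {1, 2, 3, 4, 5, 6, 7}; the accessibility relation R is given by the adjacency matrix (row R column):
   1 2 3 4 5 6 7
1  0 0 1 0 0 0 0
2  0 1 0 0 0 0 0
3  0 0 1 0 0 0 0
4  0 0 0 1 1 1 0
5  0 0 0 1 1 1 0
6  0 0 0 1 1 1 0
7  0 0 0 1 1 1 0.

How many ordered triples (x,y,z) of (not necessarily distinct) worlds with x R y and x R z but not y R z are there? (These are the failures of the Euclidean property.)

R is Euclidean; there are no such tuples.

0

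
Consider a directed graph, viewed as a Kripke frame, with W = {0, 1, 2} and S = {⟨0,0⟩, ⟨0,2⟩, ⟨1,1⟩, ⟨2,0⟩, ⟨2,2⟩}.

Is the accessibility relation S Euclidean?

Euclidean: yes — any two successors of a common world are S-related.

Yes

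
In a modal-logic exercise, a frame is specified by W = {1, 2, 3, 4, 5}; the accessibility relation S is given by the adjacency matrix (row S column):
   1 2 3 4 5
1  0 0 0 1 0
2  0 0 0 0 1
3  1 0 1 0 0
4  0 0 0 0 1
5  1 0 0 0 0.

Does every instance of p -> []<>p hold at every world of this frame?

No

Axiom B corresponds to the accessibility relation being symmetric.
Symmetric: no — 1 S 4 but not 4 S 1.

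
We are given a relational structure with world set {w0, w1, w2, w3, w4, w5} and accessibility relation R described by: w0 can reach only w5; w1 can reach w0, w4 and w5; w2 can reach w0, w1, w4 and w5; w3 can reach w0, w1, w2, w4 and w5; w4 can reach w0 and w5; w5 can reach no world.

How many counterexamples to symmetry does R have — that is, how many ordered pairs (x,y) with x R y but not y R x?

Enumerating: (w0,w5), (w1,w0), (w1,w4), (w1,w5), (w2,w0), (w2,w1), (w2,w4), (w2,w5), (w3,w0), (w3,w1), (w3,w2), (w3,w4), (w3,w5), (w4,w0), (w4,w5).

15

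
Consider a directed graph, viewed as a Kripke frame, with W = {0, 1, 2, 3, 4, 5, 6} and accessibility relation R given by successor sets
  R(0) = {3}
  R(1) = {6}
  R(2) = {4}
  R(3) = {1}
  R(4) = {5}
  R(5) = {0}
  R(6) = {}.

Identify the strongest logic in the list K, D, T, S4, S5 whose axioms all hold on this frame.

K

Serial (axiom D): no — 6 has no R-successor.
Reflexive (axiom T): no — 0 is not related to itself.
Transitive (axiom 4): no — 0 R 3 and 3 R 1, but not 0 R 1.
Euclidean (axiom 5): no — 0 R 3 and 0 R 3, but not 3 R 3.
So F validates K; D would additionally require R to be serial. The strongest is K.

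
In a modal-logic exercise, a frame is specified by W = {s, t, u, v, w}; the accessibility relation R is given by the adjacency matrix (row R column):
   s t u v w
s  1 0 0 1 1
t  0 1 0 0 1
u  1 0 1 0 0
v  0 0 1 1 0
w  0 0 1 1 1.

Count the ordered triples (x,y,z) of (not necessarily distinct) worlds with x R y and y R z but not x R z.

Enumerating: (s,v,u), (s,w,u), (t,w,u), (t,w,v), (u,s,v), (u,s,w), (v,u,s), (w,u,s).

8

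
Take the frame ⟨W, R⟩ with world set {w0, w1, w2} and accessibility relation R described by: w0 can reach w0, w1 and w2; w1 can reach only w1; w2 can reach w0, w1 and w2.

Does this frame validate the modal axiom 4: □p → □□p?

The schema 4 characterises exactly the transitive frames.
Transitive: yes — every two-step R-path is closed by a direct edge.

Yes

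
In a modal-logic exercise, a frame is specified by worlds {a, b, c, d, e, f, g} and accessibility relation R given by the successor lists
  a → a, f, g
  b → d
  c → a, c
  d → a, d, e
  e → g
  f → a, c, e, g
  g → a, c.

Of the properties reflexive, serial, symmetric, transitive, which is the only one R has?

Reflexive: no — b is not related to itself.
Serial: yes — every world has a successor (e.g. a R a).
Symmetric: no — b R d but not d R b.
Transitive: no — a R f and f R c, but not a R c.
Only serial holds.

serial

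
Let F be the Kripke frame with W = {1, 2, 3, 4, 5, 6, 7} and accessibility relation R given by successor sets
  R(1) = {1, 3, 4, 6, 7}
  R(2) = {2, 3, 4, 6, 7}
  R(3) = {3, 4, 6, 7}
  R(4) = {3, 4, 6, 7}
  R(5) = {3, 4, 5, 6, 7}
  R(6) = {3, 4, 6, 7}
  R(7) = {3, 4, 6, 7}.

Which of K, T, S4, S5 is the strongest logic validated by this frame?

S4

Reflexive (axiom T): yes — every world is R-related to itself.
Transitive (axiom 4): yes — every two-step R-path is closed by a direct edge.
Euclidean (axiom 5): no — 1 R 3 and 1 R 1, but not 3 R 1.
So F validates K, T, S4; S5 would additionally require R to be Euclidean. The strongest is S4.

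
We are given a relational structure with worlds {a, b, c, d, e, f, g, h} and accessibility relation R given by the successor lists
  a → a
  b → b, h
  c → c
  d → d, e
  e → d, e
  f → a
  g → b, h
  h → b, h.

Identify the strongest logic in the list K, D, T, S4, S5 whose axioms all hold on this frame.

D

Serial (axiom D): yes — every world has a successor (e.g. a R a).
Reflexive (axiom T): no — f is not related to itself.
Transitive (axiom 4): yes — every two-step R-path is closed by a direct edge.
Euclidean (axiom 5): yes — any two successors of a common world are R-related.
So F validates K, D; T would additionally require R to be reflexive. The strongest is D.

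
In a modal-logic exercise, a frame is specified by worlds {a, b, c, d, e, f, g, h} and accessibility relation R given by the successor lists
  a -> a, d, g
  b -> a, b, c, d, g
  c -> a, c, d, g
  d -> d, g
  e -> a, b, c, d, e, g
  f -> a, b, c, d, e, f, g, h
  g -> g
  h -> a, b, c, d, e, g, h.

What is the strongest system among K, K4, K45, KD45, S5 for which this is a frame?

Transitive (axiom 4): yes — every two-step R-path is closed by a direct edge.
Euclidean (axiom 5): no — a R g and a R d, but not g R d.
Serial (axiom D): yes — every world has a successor (e.g. a R a).
Reflexive (axiom T): yes — every world is R-related to itself.
So F validates K, K4; K45 would additionally require R to be Euclidean. The strongest is K4.

K4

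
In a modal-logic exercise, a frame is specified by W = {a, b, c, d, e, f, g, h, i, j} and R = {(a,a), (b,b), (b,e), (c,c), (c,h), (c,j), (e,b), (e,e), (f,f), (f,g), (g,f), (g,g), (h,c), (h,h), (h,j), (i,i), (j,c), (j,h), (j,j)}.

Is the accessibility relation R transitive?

Transitive: yes — every two-step R-path is closed by a direct edge.

Yes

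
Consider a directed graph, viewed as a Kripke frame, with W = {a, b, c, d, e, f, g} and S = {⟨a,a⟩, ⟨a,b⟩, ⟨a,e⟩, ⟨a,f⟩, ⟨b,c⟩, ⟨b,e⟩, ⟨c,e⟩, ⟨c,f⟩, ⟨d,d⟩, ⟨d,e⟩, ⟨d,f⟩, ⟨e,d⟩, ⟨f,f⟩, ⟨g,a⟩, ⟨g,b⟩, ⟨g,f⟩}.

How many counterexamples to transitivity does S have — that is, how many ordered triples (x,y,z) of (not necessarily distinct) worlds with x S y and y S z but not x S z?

10

Enumerating: (a,b,c), (a,e,d), (b,c,f), (b,e,d), (c,e,d), (e,d,e), (e,d,f), (g,a,e), (g,b,c), (g,b,e).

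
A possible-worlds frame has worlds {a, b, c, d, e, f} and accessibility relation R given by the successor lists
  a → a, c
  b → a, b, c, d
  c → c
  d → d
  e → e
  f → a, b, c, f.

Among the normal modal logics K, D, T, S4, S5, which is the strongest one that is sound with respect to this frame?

T

Serial (axiom D): yes — every world has a successor (e.g. a R a).
Reflexive (axiom T): yes — every world is R-related to itself.
Transitive (axiom 4): no — f R b and b R d, but not f R d.
Euclidean (axiom 5): no — b R a and b R d, but not a R d.
So F validates K, D, T; S4 would additionally require R to be transitive. The strongest is T.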